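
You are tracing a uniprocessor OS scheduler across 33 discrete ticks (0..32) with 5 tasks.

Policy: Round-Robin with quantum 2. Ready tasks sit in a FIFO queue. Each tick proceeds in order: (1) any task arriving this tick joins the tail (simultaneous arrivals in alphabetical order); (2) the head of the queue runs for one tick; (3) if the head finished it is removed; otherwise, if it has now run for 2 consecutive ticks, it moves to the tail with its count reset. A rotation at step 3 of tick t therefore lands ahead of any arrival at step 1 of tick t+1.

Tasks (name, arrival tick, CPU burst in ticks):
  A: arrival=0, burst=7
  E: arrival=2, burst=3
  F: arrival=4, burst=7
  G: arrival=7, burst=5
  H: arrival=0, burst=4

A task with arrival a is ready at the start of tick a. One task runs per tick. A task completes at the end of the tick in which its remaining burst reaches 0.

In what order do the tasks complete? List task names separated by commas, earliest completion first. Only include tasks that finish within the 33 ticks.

completion order = H, E, A, G, F

t=0: queue=[A,H] q_used=0 → run A
t=1: queue=[A,H] q_used=1 → run A
t=2: queue=[H,A,E] q_used=0 → run H
t=3: queue=[H,A,E] q_used=1 → run H
t=4: queue=[A,E,H,F] q_used=0 → run A
t=5: queue=[A,E,H,F] q_used=1 → run A
t=6: queue=[E,H,F,A] q_used=0 → run E
t=7: queue=[E,H,F,A,G] q_used=1 → run E
t=8: queue=[H,F,A,G,E] q_used=0 → run H
t=9: queue=[H,F,A,G,E] q_used=1 → run H
t=10: queue=[F,A,G,E] q_used=0 → run F
t=11: queue=[F,A,G,E] q_used=1 → run F
t=12: queue=[A,G,E,F] q_used=0 → run A
t=13: queue=[A,G,E,F] q_used=1 → run A
t=14: queue=[G,E,F,A] q_used=0 → run G
t=15: queue=[G,E,F,A] q_used=1 → run G
t=16: queue=[E,F,A,G] q_used=0 → run E
t=17: queue=[F,A,G] q_used=0 → run F
t=18: queue=[F,A,G] q_used=1 → run F
t=19: queue=[A,G,F] q_used=0 → run A
t=20: queue=[G,F] q_used=0 → run G
t=21: queue=[G,F] q_used=1 → run G
t=22: queue=[F,G] q_used=0 → run F
t=23: queue=[F,G] q_used=1 → run F
t=24: queue=[G,F] q_used=0 → run G
t=25: queue=[F] q_used=0 → run F
t=26: (idle)
t=27: (idle)
t=28: (idle)
t=29: (idle)
t=30: (idle)
t=31: (idle)
t=32: (idle)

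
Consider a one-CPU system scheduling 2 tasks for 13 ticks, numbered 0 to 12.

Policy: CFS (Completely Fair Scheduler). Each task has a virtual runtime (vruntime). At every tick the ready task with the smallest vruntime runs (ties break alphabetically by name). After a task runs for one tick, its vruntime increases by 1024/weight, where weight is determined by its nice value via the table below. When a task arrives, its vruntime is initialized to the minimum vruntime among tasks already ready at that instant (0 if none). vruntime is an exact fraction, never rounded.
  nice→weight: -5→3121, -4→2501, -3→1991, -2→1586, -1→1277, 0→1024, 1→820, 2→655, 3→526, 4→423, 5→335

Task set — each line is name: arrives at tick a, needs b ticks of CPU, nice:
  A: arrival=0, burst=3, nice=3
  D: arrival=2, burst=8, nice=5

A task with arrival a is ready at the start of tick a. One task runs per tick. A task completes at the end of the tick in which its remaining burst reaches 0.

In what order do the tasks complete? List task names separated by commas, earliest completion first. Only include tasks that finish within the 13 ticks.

t=0: vr[A=0] → run A
t=1: vr[A=512/263] → run A
t=2: vr[A=1024/263 D=1024/263] → run A
t=3: vr[D=1024/263] → run D
t=4: vr[D=612352/88105] → run D
t=5: vr[D=881664/88105] → run D
t=6: vr[D=1150976/88105] → run D
t=7: vr[D=1420288/88105] → run D
t=8: vr[D=337920/17621] → run D
t=9: vr[D=1958912/88105] → run D
t=10: vr[D=2228224/88105] → run D
t=11: (idle)
t=12: (idle)

completion order = A, D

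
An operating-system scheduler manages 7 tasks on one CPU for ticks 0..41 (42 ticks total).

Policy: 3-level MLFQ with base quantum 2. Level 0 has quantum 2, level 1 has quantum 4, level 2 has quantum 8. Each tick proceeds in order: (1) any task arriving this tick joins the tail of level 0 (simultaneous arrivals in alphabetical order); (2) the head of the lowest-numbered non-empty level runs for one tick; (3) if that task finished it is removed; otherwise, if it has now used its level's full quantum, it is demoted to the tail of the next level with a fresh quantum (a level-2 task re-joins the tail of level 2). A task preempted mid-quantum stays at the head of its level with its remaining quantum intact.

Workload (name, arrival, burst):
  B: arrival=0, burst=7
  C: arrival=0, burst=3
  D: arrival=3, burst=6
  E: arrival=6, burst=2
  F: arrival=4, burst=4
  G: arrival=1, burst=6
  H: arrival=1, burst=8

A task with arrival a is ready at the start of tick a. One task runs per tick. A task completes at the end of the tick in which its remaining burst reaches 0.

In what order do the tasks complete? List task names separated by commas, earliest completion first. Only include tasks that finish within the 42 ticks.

t=0: L0/L1/L2 = BC/-/- → run B
t=1: L0/L1/L2 = BCGH/-/- → run B
t=2: L0/L1/L2 = CGH/B/- → run C
t=3: L0/L1/L2 = CGHD/B/- → run C
t=4: L0/L1/L2 = GHDF/BC/- → run G
t=5: L0/L1/L2 = GHDF/BC/- → run G
t=6: L0/L1/L2 = HDFE/BCG/- → run H
t=7: L0/L1/L2 = HDFE/BCG/- → run H
t=8: L0/L1/L2 = DFE/BCGH/- → run D
t=9: L0/L1/L2 = DFE/BCGH/- → run D
t=10: L0/L1/L2 = FE/BCGHD/- → run F
t=11: L0/L1/L2 = FE/BCGHD/- → run F
t=12: L0/L1/L2 = E/BCGHDF/- → run E
t=13: L0/L1/L2 = E/BCGHDF/- → run E
t=14: L0/L1/L2 = -/BCGHDF/- → run B
t=15: L0/L1/L2 = -/BCGHDF/- → run B
t=16: L0/L1/L2 = -/BCGHDF/- → run B
t=17: L0/L1/L2 = -/BCGHDF/- → run B
t=18: L0/L1/L2 = -/CGHDF/B → run C
t=19: L0/L1/L2 = -/GHDF/B → run G
t=20: L0/L1/L2 = -/GHDF/B → run G
t=21: L0/L1/L2 = -/GHDF/B → run G
t=22: L0/L1/L2 = -/GHDF/B → run G
t=23: L0/L1/L2 = -/HDF/B → run H
t=24: L0/L1/L2 = -/HDF/B → run H
t=25: L0/L1/L2 = -/HDF/B → run H
t=26: L0/L1/L2 = -/HDF/B → run H
t=27: L0/L1/L2 = -/DF/BH → run D
t=28: L0/L1/L2 = -/DF/BH → run D
t=29: L0/L1/L2 = -/DF/BH → run D
t=30: L0/L1/L2 = -/DF/BH → run D
t=31: L0/L1/L2 = -/F/BH → run F
t=32: L0/L1/L2 = -/F/BH → run F
t=33: L0/L1/L2 = -/-/BH → run B
t=34: L0/L1/L2 = -/-/H → run H
t=35: L0/L1/L2 = -/-/H → run H
t=36: (idle)
t=37: (idle)
t=38: (idle)
t=39: (idle)
t=40: (idle)
t=41: (idle)

completion order = E, C, G, D, F, B, H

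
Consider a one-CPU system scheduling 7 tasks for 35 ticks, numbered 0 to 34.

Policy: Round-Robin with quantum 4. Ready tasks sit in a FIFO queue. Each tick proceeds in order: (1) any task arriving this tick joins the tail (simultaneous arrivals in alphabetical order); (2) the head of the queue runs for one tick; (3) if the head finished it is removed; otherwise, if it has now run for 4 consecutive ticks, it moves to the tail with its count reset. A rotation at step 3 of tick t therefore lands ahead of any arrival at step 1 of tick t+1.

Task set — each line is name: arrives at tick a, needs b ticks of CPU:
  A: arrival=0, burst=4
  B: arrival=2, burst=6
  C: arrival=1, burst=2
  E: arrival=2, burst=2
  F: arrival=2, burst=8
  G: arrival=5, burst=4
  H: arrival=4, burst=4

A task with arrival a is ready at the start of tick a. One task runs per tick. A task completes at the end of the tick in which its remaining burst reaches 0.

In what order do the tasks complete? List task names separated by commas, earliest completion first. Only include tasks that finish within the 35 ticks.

completion order = A, C, E, H, G, B, F

t=0: queue=[A] q_used=0 → run A
t=1: queue=[A,C] q_used=1 → run A
t=2: queue=[A,C,B,E,F] q_used=2 → run A
t=3: queue=[A,C,B,E,F] q_used=3 → run A
t=4: queue=[C,B,E,F,H] q_used=0 → run C
t=5: queue=[C,B,E,F,H,G] q_used=1 → run C
t=6: queue=[B,E,F,H,G] q_used=0 → run B
t=7: queue=[B,E,F,H,G] q_used=1 → run B
t=8: queue=[B,E,F,H,G] q_used=2 → run B
t=9: queue=[B,E,F,H,G] q_used=3 → run B
t=10: queue=[E,F,H,G,B] q_used=0 → run E
t=11: queue=[E,F,H,G,B] q_used=1 → run E
t=12: queue=[F,H,G,B] q_used=0 → run F
t=13: queue=[F,H,G,B] q_used=1 → run F
t=14: queue=[F,H,G,B] q_used=2 → run F
t=15: queue=[F,H,G,B] q_used=3 → run F
t=16: queue=[H,G,B,F] q_used=0 → run H
t=17: queue=[H,G,B,F] q_used=1 → run H
t=18: queue=[H,G,B,F] q_used=2 → run H
t=19: queue=[H,G,B,F] q_used=3 → run H
t=20: queue=[G,B,F] q_used=0 → run G
t=21: queue=[G,B,F] q_used=1 → run G
t=22: queue=[G,B,F] q_used=2 → run G
t=23: queue=[G,B,F] q_used=3 → run G
t=24: queue=[B,F] q_used=0 → run B
t=25: queue=[B,F] q_used=1 → run B
t=26: queue=[F] q_used=0 → run F
t=27: queue=[F] q_used=1 → run F
t=28: queue=[F] q_used=2 → run F
t=29: queue=[F] q_used=3 → run F
t=30: (idle)
t=31: (idle)
t=32: (idle)
t=33: (idle)
t=34: (idle)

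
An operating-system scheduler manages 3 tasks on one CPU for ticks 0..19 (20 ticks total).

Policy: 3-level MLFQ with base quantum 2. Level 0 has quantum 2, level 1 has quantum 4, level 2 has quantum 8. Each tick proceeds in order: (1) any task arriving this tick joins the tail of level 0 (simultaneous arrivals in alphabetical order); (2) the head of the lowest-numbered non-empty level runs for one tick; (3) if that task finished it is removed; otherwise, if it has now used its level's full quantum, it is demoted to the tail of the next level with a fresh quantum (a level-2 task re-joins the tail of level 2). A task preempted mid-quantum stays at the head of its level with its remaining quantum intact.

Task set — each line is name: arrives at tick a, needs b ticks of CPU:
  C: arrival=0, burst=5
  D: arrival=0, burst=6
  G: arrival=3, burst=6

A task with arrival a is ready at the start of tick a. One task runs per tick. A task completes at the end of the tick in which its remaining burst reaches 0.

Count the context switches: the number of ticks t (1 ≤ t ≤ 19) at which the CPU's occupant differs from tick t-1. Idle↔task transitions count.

context switches = 6

t=0: L0/L1/L2 = CD/-/- → run C
t=1: L0/L1/L2 = CD/-/- → run C
t=2: L0/L1/L2 = D/C/- → run D
t=3: L0/L1/L2 = DG/C/- → run D
t=4: L0/L1/L2 = G/CD/- → run G
t=5: L0/L1/L2 = G/CD/- → run G
t=6: L0/L1/L2 = -/CDG/- → run C
t=7: L0/L1/L2 = -/CDG/- → run C
t=8: L0/L1/L2 = -/CDG/- → run C
t=9: L0/L1/L2 = -/DG/- → run D
t=10: L0/L1/L2 = -/DG/- → run D
t=11: L0/L1/L2 = -/DG/- → run D
t=12: L0/L1/L2 = -/DG/- → run D
t=13: L0/L1/L2 = -/G/- → run G
t=14: L0/L1/L2 = -/G/- → run G
t=15: L0/L1/L2 = -/G/- → run G
t=16: L0/L1/L2 = -/G/- → run G
t=17: (idle)
t=18: (idle)
t=19: (idle)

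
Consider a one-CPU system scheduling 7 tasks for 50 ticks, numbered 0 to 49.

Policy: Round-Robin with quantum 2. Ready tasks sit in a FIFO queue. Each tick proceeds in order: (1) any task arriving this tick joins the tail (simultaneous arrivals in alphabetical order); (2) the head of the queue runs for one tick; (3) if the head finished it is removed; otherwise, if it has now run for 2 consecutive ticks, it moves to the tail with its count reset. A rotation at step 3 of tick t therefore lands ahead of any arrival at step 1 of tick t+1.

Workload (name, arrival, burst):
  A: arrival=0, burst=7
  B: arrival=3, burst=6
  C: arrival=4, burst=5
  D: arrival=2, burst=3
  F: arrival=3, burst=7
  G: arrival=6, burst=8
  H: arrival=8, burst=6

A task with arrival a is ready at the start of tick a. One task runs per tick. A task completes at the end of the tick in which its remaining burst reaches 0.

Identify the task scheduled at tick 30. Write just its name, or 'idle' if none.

running at tick 30 = H

t=0: queue=[A] q_used=0 → run A
t=1: queue=[A] q_used=1 → run A
t=2: queue=[A,D] q_used=0 → run A
t=3: queue=[A,D,B,F] q_used=1 → run A
t=4: queue=[D,B,F,A,C] q_used=0 → run D
t=5: queue=[D,B,F,A,C] q_used=1 → run D
t=6: queue=[B,F,A,C,D,G] q_used=0 → run B
t=7: queue=[B,F,A,C,D,G] q_used=1 → run B
t=8: queue=[F,A,C,D,G,B,H] q_used=0 → run F
t=9: queue=[F,A,C,D,G,B,H] q_used=1 → run F
t=10: queue=[A,C,D,G,B,H,F] q_used=0 → run A
t=11: queue=[A,C,D,G,B,H,F] q_used=1 → run A
t=12: queue=[C,D,G,B,H,F,A] q_used=0 → run C
t=13: queue=[C,D,G,B,H,F,A] q_used=1 → run C
t=14: queue=[D,G,B,H,F,A,C] q_used=0 → run D
t=15: queue=[G,B,H,F,A,C] q_used=0 → run G
t=16: queue=[G,B,H,F,A,C] q_used=1 → run G
t=17: queue=[B,H,F,A,C,G] q_used=0 → run B
t=18: queue=[B,H,F,A,C,G] q_used=1 → run B
t=19: queue=[H,F,A,C,G,B] q_used=0 → run H
t=20: queue=[H,F,A,C,G,B] q_used=1 → run H
t=21: queue=[F,A,C,G,B,H] q_used=0 → run F
t=22: queue=[F,A,C,G,B,H] q_used=1 → run F
t=23: queue=[A,C,G,B,H,F] q_used=0 → run A
t=24: queue=[C,G,B,H,F] q_used=0 → run C
t=25: queue=[C,G,B,H,F] q_used=1 → run C
t=26: queue=[G,B,H,F,C] q_used=0 → run G
t=27: queue=[G,B,H,F,C] q_used=1 → run G
t=28: queue=[B,H,F,C,G] q_used=0 → run B
t=29: queue=[B,H,F,C,G] q_used=1 → run B
t=30: queue=[H,F,C,G] q_used=0 → run H
t=31: queue=[H,F,C,G] q_used=1 → run H
t=32: queue=[F,C,G,H] q_used=0 → run F
t=33: queue=[F,C,G,H] q_used=1 → run F
t=34: queue=[C,G,H,F] q_used=0 → run C
t=35: queue=[G,H,F] q_used=0 → run G
t=36: queue=[G,H,F] q_used=1 → run G
t=37: queue=[H,F,G] q_used=0 → run H
t=38: queue=[H,F,G] q_used=1 → run H
t=39: queue=[F,G] q_used=0 → run F
t=40: queue=[G] q_used=0 → run G
t=41: queue=[G] q_used=1 → run G
t=42: (idle)
t=43: (idle)
t=44: (idle)
t=45: (idle)
t=46: (idle)
t=47: (idle)
t=48: (idle)
t=49: (idle)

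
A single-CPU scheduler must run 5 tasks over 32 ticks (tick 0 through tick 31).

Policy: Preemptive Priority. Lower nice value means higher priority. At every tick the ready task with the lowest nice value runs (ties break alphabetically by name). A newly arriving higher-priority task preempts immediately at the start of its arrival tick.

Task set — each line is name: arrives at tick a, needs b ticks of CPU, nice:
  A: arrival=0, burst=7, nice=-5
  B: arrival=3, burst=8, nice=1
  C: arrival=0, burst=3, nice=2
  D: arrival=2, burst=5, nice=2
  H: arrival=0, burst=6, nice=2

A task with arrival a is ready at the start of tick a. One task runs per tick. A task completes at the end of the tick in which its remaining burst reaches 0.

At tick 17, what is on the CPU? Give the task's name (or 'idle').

running at tick 17 = C

t=0: ready={A,C,H} → run A
t=1: ready={A,C,H} → run A
t=2: ready={A,C,D,H} → run A
t=3: ready={A,B,C,D,H} → run A
t=4: ready={A,B,C,D,H} → run A
t=5: ready={A,B,C,D,H} → run A
t=6: ready={A,B,C,D,H} → run A
t=7: ready={B,C,D,H} → run B
t=8: ready={B,C,D,H} → run B
t=9: ready={B,C,D,H} → run B
t=10: ready={B,C,D,H} → run B
t=11: ready={B,C,D,H} → run B
t=12: ready={B,C,D,H} → run B
t=13: ready={B,C,D,H} → run B
t=14: ready={B,C,D,H} → run B
t=15: ready={C,D,H} → run C
t=16: ready={C,D,H} → run C
t=17: ready={C,D,H} → run C
t=18: ready={D,H} → run D
t=19: ready={D,H} → run D
t=20: ready={D,H} → run D
t=21: ready={D,H} → run D
t=22: ready={D,H} → run D
t=23: ready={H} → run H
t=24: ready={H} → run H
t=25: ready={H} → run H
t=26: ready={H} → run H
t=27: ready={H} → run H
t=28: ready={H} → run H
t=29: (idle)
t=30: (idle)
t=31: (idle)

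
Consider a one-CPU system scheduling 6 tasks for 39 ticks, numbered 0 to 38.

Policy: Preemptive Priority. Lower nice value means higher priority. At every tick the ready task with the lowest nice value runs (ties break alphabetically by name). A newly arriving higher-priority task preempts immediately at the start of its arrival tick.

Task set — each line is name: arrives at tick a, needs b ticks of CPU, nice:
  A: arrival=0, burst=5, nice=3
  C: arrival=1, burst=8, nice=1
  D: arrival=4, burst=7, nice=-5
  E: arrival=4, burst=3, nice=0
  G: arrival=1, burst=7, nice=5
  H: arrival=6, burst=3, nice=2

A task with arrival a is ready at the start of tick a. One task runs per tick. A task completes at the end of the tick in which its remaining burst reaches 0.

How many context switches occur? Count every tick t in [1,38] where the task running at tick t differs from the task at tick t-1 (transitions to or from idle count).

t=0: ready={A} → run A
t=1: ready={A,C,G} → run C
t=2: ready={A,C,G} → run C
t=3: ready={A,C,G} → run C
t=4: ready={A,C,D,E,G} → run D
t=5: ready={A,C,D,E,G} → run D
t=6: ready={A,C,D,E,G,H} → run D
t=7: ready={A,C,D,E,G,H} → run D
t=8: ready={A,C,D,E,G,H} → run D
t=9: ready={A,C,D,E,G,H} → run D
t=10: ready={A,C,D,E,G,H} → run D
t=11: ready={A,C,E,G,H} → run E
t=12: ready={A,C,E,G,H} → run E
t=13: ready={A,C,E,G,H} → run E
t=14: ready={A,C,G,H} → run C
t=15: ready={A,C,G,H} → run C
t=16: ready={A,C,G,H} → run C
t=17: ready={A,C,G,H} → run C
t=18: ready={A,C,G,H} → run C
t=19: ready={A,G,H} → run H
t=20: ready={A,G,H} → run H
t=21: ready={A,G,H} → run H
t=22: ready={A,G} → run A
t=23: ready={A,G} → run A
t=24: ready={A,G} → run A
t=25: ready={A,G} → run A
t=26: ready={G} → run G
t=27: ready={G} → run G
t=28: ready={G} → run G
t=29: ready={G} → run G
t=30: ready={G} → run G
t=31: ready={G} → run G
t=32: ready={G} → run G
t=33: (idle)
t=34: (idle)
t=35: (idle)
t=36: (idle)
t=37: (idle)
t=38: (idle)

context switches = 8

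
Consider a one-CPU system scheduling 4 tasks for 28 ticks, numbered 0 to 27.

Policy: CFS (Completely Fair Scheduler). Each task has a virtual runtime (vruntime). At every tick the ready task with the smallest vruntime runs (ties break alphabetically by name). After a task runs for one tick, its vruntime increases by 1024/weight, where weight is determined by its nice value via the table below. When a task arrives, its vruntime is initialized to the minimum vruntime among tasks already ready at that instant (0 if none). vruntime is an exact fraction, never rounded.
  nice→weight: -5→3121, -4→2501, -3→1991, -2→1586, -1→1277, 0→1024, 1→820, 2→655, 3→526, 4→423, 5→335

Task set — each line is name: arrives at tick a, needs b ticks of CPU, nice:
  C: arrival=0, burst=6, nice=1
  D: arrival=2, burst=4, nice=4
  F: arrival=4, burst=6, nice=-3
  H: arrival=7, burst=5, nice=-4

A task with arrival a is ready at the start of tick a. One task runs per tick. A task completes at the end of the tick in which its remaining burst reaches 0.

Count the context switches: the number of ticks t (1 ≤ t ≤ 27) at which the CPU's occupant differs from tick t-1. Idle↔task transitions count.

t=0: vr[C=0] → run C
t=1: vr[C=256/205] → run C
t=2: vr[C=512/205 D=512/205] → run C
t=3: vr[C=768/205 D=512/205] → run D
t=4: vr[C=768/205 D=426496/86715 F=768/205] → run C
t=5: vr[C=1024/205 D=426496/86715 F=768/205] → run F
t=6: vr[C=1024/205 D=426496/86715 F=1739008/408155] → run F
t=7: vr[C=1024/205 D=426496/86715 F=1948928/408155 H=1948928/408155] → run F
t=8: vr[C=1024/205 D=426496/86715 F=2158848/408155 H=1948928/408155] → run H
t=9: vr[C=1024/205 D=426496/86715 F=2158848/408155 H=129078528/24897455] → run D
t=10: vr[C=1024/205 D=636416/86715 F=2158848/408155 H=129078528/24897455] → run C
t=11: vr[C=256/41 D=636416/86715 F=2158848/408155 H=129078528/24897455] → run H
t=12: vr[C=256/41 D=636416/86715 F=2158848/408155 H=139272448/24897455] → run F
t=13: vr[C=256/41 D=636416/86715 F=2368768/408155 H=139272448/24897455] → run H
t=14: vr[C=256/41 D=636416/86715 F=2368768/408155 H=149466368/24897455] → run F
t=15: vr[C=256/41 D=636416/86715 F=2578688/408155 H=149466368/24897455] → run H
t=16: vr[C=256/41 D=636416/86715 F=2578688/408155 H=159660288/24897455] → run C
t=17: vr[D=636416/86715 F=2578688/408155 H=159660288/24897455] → run F
t=18: vr[D=636416/86715 H=159660288/24897455] → run H
t=19: vr[D=636416/86715] → run D
t=20: vr[D=282112/28905] → run D
t=21: (idle)
t=22: (idle)
t=23: (idle)
t=24: (idle)
t=25: (idle)
t=26: (idle)
t=27: (idle)

context switches = 16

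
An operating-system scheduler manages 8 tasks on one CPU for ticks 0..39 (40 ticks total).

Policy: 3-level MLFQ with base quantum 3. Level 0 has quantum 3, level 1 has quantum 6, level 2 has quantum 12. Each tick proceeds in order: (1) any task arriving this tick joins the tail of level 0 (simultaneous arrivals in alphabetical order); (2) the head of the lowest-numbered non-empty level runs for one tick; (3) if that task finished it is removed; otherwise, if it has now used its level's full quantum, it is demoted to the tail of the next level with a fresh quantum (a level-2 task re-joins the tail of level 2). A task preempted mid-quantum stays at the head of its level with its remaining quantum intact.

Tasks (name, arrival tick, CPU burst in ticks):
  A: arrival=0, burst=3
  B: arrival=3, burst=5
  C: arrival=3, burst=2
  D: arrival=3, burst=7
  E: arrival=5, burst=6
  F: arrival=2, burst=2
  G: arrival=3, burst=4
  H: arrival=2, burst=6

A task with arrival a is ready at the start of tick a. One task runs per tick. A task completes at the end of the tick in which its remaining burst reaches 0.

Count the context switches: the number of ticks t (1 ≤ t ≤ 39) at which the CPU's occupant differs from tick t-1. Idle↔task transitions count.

context switches = 13

t=0: L0/L1/L2 = A/-/- → run A
t=1: L0/L1/L2 = A/-/- → run A
t=2: L0/L1/L2 = AFH/-/- → run A
t=3: L0/L1/L2 = FHBCDG/-/- → run F
t=4: L0/L1/L2 = FHBCDG/-/- → run F
t=5: L0/L1/L2 = HBCDGE/-/- → run H
t=6: L0/L1/L2 = HBCDGE/-/- → run H
t=7: L0/L1/L2 = HBCDGE/-/- → run H
t=8: L0/L1/L2 = BCDGE/H/- → run B
t=9: L0/L1/L2 = BCDGE/H/- → run B
t=10: L0/L1/L2 = BCDGE/H/- → run B
t=11: L0/L1/L2 = CDGE/HB/- → run C
t=12: L0/L1/L2 = CDGE/HB/- → run C
t=13: L0/L1/L2 = DGE/HB/- → run D
t=14: L0/L1/L2 = DGE/HB/- → run D
t=15: L0/L1/L2 = DGE/HB/- → run D
t=16: L0/L1/L2 = GE/HBD/- → run G
t=17: L0/L1/L2 = GE/HBD/- → run G
t=18: L0/L1/L2 = GE/HBD/- → run G
t=19: L0/L1/L2 = E/HBDG/- → run E
t=20: L0/L1/L2 = E/HBDG/- → run E
t=21: L0/L1/L2 = E/HBDG/- → run E
t=22: L0/L1/L2 = -/HBDGE/- → run H
t=23: L0/L1/L2 = -/HBDGE/- → run H
t=24: L0/L1/L2 = -/HBDGE/- → run H
t=25: L0/L1/L2 = -/BDGE/- → run B
t=26: L0/L1/L2 = -/BDGE/- → run B
t=27: L0/L1/L2 = -/DGE/- → run D
t=28: L0/L1/L2 = -/DGE/- → run D
t=29: L0/L1/L2 = -/DGE/- → run D
t=30: L0/L1/L2 = -/DGE/- → run D
t=31: L0/L1/L2 = -/GE/- → run G
t=32: L0/L1/L2 = -/E/- → run E
t=33: L0/L1/L2 = -/E/- → run E
t=34: L0/L1/L2 = -/E/- → run E
t=35: (idle)
t=36: (idle)
t=37: (idle)
t=38: (idle)
t=39: (idle)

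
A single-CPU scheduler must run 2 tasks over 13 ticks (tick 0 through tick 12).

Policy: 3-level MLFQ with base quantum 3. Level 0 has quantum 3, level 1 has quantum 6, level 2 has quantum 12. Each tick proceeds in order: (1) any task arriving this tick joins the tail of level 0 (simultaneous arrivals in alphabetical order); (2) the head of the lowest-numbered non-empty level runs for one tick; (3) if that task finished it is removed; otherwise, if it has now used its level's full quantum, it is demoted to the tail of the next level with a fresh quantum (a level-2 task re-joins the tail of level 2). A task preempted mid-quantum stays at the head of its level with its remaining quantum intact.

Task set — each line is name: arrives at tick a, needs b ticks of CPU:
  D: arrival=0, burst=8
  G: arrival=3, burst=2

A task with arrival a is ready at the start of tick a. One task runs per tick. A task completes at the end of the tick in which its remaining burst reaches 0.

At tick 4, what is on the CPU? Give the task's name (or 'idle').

running at tick 4 = G

t=0: L0/L1/L2 = D/-/- → run D
t=1: L0/L1/L2 = D/-/- → run D
t=2: L0/L1/L2 = D/-/- → run D
t=3: L0/L1/L2 = G/D/- → run G
t=4: L0/L1/L2 = G/D/- → run G
t=5: L0/L1/L2 = -/D/- → run D
t=6: L0/L1/L2 = -/D/- → run D
t=7: L0/L1/L2 = -/D/- → run D
t=8: L0/L1/L2 = -/D/- → run D
t=9: L0/L1/L2 = -/D/- → run D
t=10: (idle)
t=11: (idle)
t=12: (idle)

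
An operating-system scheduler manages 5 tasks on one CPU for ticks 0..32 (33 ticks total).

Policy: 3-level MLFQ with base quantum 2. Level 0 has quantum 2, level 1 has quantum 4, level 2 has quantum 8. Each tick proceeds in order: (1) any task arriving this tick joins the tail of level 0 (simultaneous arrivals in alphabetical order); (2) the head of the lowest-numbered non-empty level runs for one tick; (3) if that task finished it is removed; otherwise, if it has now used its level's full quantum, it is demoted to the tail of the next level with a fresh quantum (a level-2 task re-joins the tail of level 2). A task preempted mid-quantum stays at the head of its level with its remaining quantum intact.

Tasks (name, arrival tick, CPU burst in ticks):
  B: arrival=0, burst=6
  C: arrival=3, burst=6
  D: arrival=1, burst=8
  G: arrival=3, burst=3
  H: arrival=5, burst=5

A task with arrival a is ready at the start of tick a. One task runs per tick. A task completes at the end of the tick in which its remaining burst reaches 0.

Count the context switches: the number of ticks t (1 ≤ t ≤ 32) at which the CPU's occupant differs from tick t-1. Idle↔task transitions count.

t=0: L0/L1/L2 = B/-/- → run B
t=1: L0/L1/L2 = BD/-/- → run B
t=2: L0/L1/L2 = D/B/- → run D
t=3: L0/L1/L2 = DCG/B/- → run D
t=4: L0/L1/L2 = CG/BD/- → run C
t=5: L0/L1/L2 = CGH/BD/- → run C
t=6: L0/L1/L2 = GH/BDC/- → run G
t=7: L0/L1/L2 = GH/BDC/- → run G
t=8: L0/L1/L2 = H/BDCG/- → run H
t=9: L0/L1/L2 = H/BDCG/- → run H
t=10: L0/L1/L2 = -/BDCGH/- → run B
t=11: L0/L1/L2 = -/BDCGH/- → run B
t=12: L0/L1/L2 = -/BDCGH/- → run B
t=13: L0/L1/L2 = -/BDCGH/- → run B
t=14: L0/L1/L2 = -/DCGH/- → run D
t=15: L0/L1/L2 = -/DCGH/- → run D
t=16: L0/L1/L2 = -/DCGH/- → run D
t=17: L0/L1/L2 = -/DCGH/- → run D
t=18: L0/L1/L2 = -/CGH/D → run C
t=19: L0/L1/L2 = -/CGH/D → run C
t=20: L0/L1/L2 = -/CGH/D → run C
t=21: L0/L1/L2 = -/CGH/D → run C
t=22: L0/L1/L2 = -/GH/D → run G
t=23: L0/L1/L2 = -/H/D → run H
t=24: L0/L1/L2 = -/H/D → run H
t=25: L0/L1/L2 = -/H/D → run H
t=26: L0/L1/L2 = -/-/D → run D
t=27: L0/L1/L2 = -/-/D → run D
t=28: (idle)
t=29: (idle)
t=30: (idle)
t=31: (idle)
t=32: (idle)

context switches = 11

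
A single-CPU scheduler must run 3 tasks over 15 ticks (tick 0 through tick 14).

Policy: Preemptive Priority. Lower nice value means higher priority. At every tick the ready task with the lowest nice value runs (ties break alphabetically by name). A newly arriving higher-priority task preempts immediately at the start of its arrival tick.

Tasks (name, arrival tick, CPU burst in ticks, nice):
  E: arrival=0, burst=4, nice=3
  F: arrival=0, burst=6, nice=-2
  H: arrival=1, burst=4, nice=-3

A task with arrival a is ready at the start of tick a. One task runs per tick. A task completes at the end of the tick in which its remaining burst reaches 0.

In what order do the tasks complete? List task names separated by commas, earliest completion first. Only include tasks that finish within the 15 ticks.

t=0: ready={E,F} → run F
t=1: ready={E,F,H} → run H
t=2: ready={E,F,H} → run H
t=3: ready={E,F,H} → run H
t=4: ready={E,F,H} → run H
t=5: ready={E,F} → run F
t=6: ready={E,F} → run F
t=7: ready={E,F} → run F
t=8: ready={E,F} → run F
t=9: ready={E,F} → run F
t=10: ready={E} → run E
t=11: ready={E} → run E
t=12: ready={E} → run E
t=13: ready={E} → run E
t=14: (idle)

completion order = H, F, E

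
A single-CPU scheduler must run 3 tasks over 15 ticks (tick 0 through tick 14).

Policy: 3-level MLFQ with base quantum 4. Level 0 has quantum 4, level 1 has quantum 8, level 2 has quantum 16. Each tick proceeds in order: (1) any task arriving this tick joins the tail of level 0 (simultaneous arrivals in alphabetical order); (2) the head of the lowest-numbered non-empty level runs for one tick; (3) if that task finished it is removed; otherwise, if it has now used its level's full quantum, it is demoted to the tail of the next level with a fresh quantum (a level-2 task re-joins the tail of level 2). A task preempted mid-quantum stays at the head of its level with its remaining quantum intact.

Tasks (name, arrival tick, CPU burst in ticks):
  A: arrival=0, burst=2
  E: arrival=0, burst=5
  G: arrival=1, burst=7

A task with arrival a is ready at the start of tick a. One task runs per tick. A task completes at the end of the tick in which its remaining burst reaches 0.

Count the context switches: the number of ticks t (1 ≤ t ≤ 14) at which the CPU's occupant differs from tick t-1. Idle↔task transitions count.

context switches = 5

t=0: L0/L1/L2 = AE/-/- → run A
t=1: L0/L1/L2 = AEG/-/- → run A
t=2: L0/L1/L2 = EG/-/- → run E
t=3: L0/L1/L2 = EG/-/- → run E
t=4: L0/L1/L2 = EG/-/- → run E
t=5: L0/L1/L2 = EG/-/- → run E
t=6: L0/L1/L2 = G/E/- → run G
t=7: L0/L1/L2 = G/E/- → run G
t=8: L0/L1/L2 = G/E/- → run G
t=9: L0/L1/L2 = G/E/- → run G
t=10: L0/L1/L2 = -/EG/- → run E
t=11: L0/L1/L2 = -/G/- → run G
t=12: L0/L1/L2 = -/G/- → run G
t=13: L0/L1/L2 = -/G/- → run G
t=14: (idle)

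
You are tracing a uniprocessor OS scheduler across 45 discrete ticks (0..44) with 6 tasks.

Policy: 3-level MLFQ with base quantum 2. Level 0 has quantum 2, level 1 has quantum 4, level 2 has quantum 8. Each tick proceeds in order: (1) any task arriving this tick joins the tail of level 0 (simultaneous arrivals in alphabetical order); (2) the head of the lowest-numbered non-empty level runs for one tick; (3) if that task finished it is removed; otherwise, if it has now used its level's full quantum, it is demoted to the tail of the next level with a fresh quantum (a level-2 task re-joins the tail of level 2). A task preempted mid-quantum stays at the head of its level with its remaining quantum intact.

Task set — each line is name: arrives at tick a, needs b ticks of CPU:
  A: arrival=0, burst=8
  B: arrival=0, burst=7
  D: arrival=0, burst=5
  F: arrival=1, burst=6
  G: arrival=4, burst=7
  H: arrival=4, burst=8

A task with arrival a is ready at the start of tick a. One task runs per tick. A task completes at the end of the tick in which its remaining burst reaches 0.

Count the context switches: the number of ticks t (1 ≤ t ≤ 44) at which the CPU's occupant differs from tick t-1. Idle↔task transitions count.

context switches = 16

t=0: L0/L1/L2 = ABD/-/- → run A
t=1: L0/L1/L2 = ABDF/-/- → run A
t=2: L0/L1/L2 = BDF/A/- → run B
t=3: L0/L1/L2 = BDF/A/- → run B
t=4: L0/L1/L2 = DFGH/AB/- → run D
t=5: L0/L1/L2 = DFGH/AB/- → run D
t=6: L0/L1/L2 = FGH/ABD/- → run F
t=7: L0/L1/L2 = FGH/ABD/- → run F
t=8: L0/L1/L2 = GH/ABDF/- → run G
t=9: L0/L1/L2 = GH/ABDF/- → run G
t=10: L0/L1/L2 = H/ABDFG/- → run H
t=11: L0/L1/L2 = H/ABDFG/- → run H
t=12: L0/L1/L2 = -/ABDFGH/- → run A
t=13: L0/L1/L2 = -/ABDFGH/- → run A
t=14: L0/L1/L2 = -/ABDFGH/- → run A
t=15: L0/L1/L2 = -/ABDFGH/- → run A
t=16: L0/L1/L2 = -/BDFGH/A → run B
t=17: L0/L1/L2 = -/BDFGH/A → run B
t=18: L0/L1/L2 = -/BDFGH/A → run B
t=19: L0/L1/L2 = -/BDFGH/A → run B
t=20: L0/L1/L2 = -/DFGH/AB → run D
t=21: L0/L1/L2 = -/DFGH/AB → run D
t=22: L0/L1/L2 = -/DFGH/AB → run D
t=23: L0/L1/L2 = -/FGH/AB → run F
t=24: L0/L1/L2 = -/FGH/AB → run F
t=25: L0/L1/L2 = -/FGH/AB → run F
t=26: L0/L1/L2 = -/FGH/AB → run F
t=27: L0/L1/L2 = -/GH/AB → run G
t=28: L0/L1/L2 = -/GH/AB → run G
t=29: L0/L1/L2 = -/GH/AB → run G
t=30: L0/L1/L2 = -/GH/AB → run G
t=31: L0/L1/L2 = -/H/ABG → run H
t=32: L0/L1/L2 = -/H/ABG → run H
t=33: L0/L1/L2 = -/H/ABG → run H
t=34: L0/L1/L2 = -/H/ABG → run H
t=35: L0/L1/L2 = -/-/ABGH → run A
t=36: L0/L1/L2 = -/-/ABGH → run A
t=37: L0/L1/L2 = -/-/BGH → run B
t=38: L0/L1/L2 = -/-/GH → run G
t=39: L0/L1/L2 = -/-/H → run H
t=40: L0/L1/L2 = -/-/H → run H
t=41: (idle)
t=42: (idle)
t=43: (idle)
t=44: (idle)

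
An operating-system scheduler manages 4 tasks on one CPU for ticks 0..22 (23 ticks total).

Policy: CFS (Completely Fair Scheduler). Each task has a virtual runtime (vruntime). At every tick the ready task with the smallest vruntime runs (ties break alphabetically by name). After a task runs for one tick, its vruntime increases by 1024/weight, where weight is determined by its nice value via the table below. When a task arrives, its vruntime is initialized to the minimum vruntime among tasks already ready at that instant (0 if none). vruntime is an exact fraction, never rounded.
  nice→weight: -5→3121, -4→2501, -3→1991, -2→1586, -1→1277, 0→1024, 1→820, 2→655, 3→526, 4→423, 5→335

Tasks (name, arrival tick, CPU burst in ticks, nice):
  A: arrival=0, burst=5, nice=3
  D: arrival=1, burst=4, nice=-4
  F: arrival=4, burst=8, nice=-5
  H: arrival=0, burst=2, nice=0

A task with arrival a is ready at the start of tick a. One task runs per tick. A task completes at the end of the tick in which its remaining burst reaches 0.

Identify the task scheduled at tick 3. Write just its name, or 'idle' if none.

t=0: vr[A=0 H=0] → run A
t=1: vr[A=512/263 D=0 H=0] → run D
t=2: vr[A=512/263 D=1024/2501 H=0] → run H
t=3: vr[A=512/263 D=1024/2501 H=1] → run D
t=4: vr[A=512/263 D=2048/2501 F=2048/2501 H=1] → run D
t=5: vr[A=512/263 D=3072/2501 F=2048/2501 H=1] → run F
t=6: vr[A=512/263 D=3072/2501 F=8952832/7805621 H=1] → run H
t=7: vr[A=512/263 D=3072/2501 F=8952832/7805621] → run F
t=8: vr[A=512/263 D=3072/2501 F=11513856/7805621] → run D
t=9: vr[A=512/263 F=11513856/7805621] → run F
t=10: vr[A=512/263 F=14074880/7805621] → run F
t=11: vr[A=512/263 F=16635904/7805621] → run A
t=12: vr[A=1024/263 F=16635904/7805621] → run F
t=13: vr[A=1024/263 F=19196928/7805621] → run F
t=14: vr[A=1024/263 F=21757952/7805621] → run F
t=15: vr[A=1024/263 F=24318976/7805621] → run F
t=16: vr[A=1024/263] → run A
t=17: vr[A=1536/263] → run A
t=18: vr[A=2048/263] → run A
t=19: (idle)
t=20: (idle)
t=21: (idle)
t=22: (idle)

running at tick 3 = D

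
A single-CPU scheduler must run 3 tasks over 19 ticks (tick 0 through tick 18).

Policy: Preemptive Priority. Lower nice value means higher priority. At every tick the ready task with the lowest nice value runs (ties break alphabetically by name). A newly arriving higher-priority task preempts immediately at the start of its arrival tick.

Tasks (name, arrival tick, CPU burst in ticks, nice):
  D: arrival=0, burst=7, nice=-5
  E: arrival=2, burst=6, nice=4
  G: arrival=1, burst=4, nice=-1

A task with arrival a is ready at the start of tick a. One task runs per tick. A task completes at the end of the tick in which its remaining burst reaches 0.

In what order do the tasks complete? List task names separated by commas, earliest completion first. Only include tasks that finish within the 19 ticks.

t=0: ready={D} → run D
t=1: ready={D,G} → run D
t=2: ready={D,E,G} → run D
t=3: ready={D,E,G} → run D
t=4: ready={D,E,G} → run D
t=5: ready={D,E,G} → run D
t=6: ready={D,E,G} → run D
t=7: ready={E,G} → run G
t=8: ready={E,G} → run G
t=9: ready={E,G} → run G
t=10: ready={E,G} → run G
t=11: ready={E} → run E
t=12: ready={E} → run E
t=13: ready={E} → run E
t=14: ready={E} → run E
t=15: ready={E} → run E
t=16: ready={E} → run E
t=17: (idle)
t=18: (idle)

completion order = D, G, E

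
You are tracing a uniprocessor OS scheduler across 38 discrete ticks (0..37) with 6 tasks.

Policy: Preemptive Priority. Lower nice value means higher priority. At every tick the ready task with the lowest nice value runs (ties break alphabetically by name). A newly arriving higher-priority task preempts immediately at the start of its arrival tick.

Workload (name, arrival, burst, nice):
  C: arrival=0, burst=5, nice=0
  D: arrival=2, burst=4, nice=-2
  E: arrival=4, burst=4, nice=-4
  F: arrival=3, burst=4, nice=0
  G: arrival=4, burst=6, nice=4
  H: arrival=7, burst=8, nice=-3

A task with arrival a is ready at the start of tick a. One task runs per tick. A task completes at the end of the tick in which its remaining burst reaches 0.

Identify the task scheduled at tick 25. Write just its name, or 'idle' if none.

t=0: ready={C} → run C
t=1: ready={C} → run C
t=2: ready={C,D} → run D
t=3: ready={C,D,F} → run D
t=4: ready={C,D,E,F,G} → run E
t=5: ready={C,D,E,F,G} → run E
t=6: ready={C,D,E,F,G} → run E
t=7: ready={C,D,E,F,G,H} → run E
t=8: ready={C,D,F,G,H} → run H
t=9: ready={C,D,F,G,H} → run H
t=10: ready={C,D,F,G,H} → run H
t=11: ready={C,D,F,G,H} → run H
t=12: ready={C,D,F,G,H} → run H
t=13: ready={C,D,F,G,H} → run H
t=14: ready={C,D,F,G,H} → run H
t=15: ready={C,D,F,G,H} → run H
t=16: ready={C,D,F,G} → run D
t=17: ready={C,D,F,G} → run D
t=18: ready={C,F,G} → run C
t=19: ready={C,F,G} → run C
t=20: ready={C,F,G} → run C
t=21: ready={F,G} → run F
t=22: ready={F,G} → run F
t=23: ready={F,G} → run F
t=24: ready={F,G} → run F
t=25: ready={G} → run G
t=26: ready={G} → run G
t=27: ready={G} → run G
t=28: ready={G} → run G
t=29: ready={G} → run G
t=30: ready={G} → run G
t=31: (idle)
t=32: (idle)
t=33: (idle)
t=34: (idle)
t=35: (idle)
t=36: (idle)
t=37: (idle)

running at tick 25 = G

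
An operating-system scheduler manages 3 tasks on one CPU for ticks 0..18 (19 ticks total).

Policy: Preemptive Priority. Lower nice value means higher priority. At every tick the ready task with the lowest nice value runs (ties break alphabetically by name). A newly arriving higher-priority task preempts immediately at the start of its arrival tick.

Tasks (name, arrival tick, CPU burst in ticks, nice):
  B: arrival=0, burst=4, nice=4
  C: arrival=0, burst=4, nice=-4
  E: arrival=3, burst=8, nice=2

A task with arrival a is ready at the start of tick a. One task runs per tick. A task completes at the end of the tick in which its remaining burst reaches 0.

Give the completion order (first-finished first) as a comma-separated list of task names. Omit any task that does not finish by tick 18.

completion order = C, E, B

t=0: ready={B,C} → run C
t=1: ready={B,C} → run C
t=2: ready={B,C} → run C
t=3: ready={B,C,E} → run C
t=4: ready={B,E} → run E
t=5: ready={B,E} → run E
t=6: ready={B,E} → run E
t=7: ready={B,E} → run E
t=8: ready={B,E} → run E
t=9: ready={B,E} → run E
t=10: ready={B,E} → run E
t=11: ready={B,E} → run E
t=12: ready={B} → run B
t=13: ready={B} → run B
t=14: ready={B} → run B
t=15: ready={B} → run B
t=16: (idle)
t=17: (idle)
t=18: (idle)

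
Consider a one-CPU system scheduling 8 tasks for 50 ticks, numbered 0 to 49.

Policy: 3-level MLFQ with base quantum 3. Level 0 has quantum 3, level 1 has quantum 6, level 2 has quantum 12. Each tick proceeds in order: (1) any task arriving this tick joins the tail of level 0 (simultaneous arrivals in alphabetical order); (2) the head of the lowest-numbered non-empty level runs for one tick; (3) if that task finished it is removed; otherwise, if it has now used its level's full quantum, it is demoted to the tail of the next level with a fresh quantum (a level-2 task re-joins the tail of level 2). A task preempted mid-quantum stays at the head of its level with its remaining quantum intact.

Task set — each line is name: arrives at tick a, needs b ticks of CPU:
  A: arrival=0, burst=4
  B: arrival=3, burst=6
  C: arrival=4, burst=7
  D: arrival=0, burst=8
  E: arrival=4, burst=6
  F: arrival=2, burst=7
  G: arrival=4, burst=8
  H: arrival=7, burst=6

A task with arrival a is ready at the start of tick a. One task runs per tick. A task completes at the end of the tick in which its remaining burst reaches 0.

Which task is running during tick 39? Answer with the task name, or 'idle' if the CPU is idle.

t=0: L0/L1/L2 = AD/-/- → run A
t=1: L0/L1/L2 = AD/-/- → run A
t=2: L0/L1/L2 = ADF/-/- → run A
t=3: L0/L1/L2 = DFB/A/- → run D
t=4: L0/L1/L2 = DFBCEG/A/- → run D
t=5: L0/L1/L2 = DFBCEG/A/- → run D
t=6: L0/L1/L2 = FBCEG/AD/- → run F
t=7: L0/L1/L2 = FBCEGH/AD/- → run F
t=8: L0/L1/L2 = FBCEGH/AD/- → run F
t=9: L0/L1/L2 = BCEGH/ADF/- → run B
t=10: L0/L1/L2 = BCEGH/ADF/- → run B
t=11: L0/L1/L2 = BCEGH/ADF/- → run B
t=12: L0/L1/L2 = CEGH/ADFB/- → run C
t=13: L0/L1/L2 = CEGH/ADFB/- → run C
t=14: L0/L1/L2 = CEGH/ADFB/- → run C
t=15: L0/L1/L2 = EGH/ADFBC/- → run E
t=16: L0/L1/L2 = EGH/ADFBC/- → run E
t=17: L0/L1/L2 = EGH/ADFBC/- → run E
t=18: L0/L1/L2 = GH/ADFBCE/- → run G
t=19: L0/L1/L2 = GH/ADFBCE/- → run G
t=20: L0/L1/L2 = GH/ADFBCE/- → run G
t=21: L0/L1/L2 = H/ADFBCEG/- → run H
t=22: L0/L1/L2 = H/ADFBCEG/- → run H
t=23: L0/L1/L2 = H/ADFBCEG/- → run H
t=24: L0/L1/L2 = -/ADFBCEGH/- → run A
t=25: L0/L1/L2 = -/DFBCEGH/- → run D
t=26: L0/L1/L2 = -/DFBCEGH/- → run D
t=27: L0/L1/L2 = -/DFBCEGH/- → run D
t=28: L0/L1/L2 = -/DFBCEGH/- → run D
t=29: L0/L1/L2 = -/DFBCEGH/- → run D
t=30: L0/L1/L2 = -/FBCEGH/- → run F
t=31: L0/L1/L2 = -/FBCEGH/- → run F
t=32: L0/L1/L2 = -/FBCEGH/- → run F
t=33: L0/L1/L2 = -/FBCEGH/- → run F
t=34: L0/L1/L2 = -/BCEGH/- → run B
t=35: L0/L1/L2 = -/BCEGH/- → run B
t=36: L0/L1/L2 = -/BCEGH/- → run B
t=37: L0/L1/L2 = -/CEGH/- → run C
t=38: L0/L1/L2 = -/CEGH/- → run C
t=39: L0/L1/L2 = -/CEGH/- → run C
t=40: L0/L1/L2 = -/CEGH/- → run C
t=41: L0/L1/L2 = -/EGH/- → run E
t=42: L0/L1/L2 = -/EGH/- → run E
t=43: L0/L1/L2 = -/EGH/- → run E
t=44: L0/L1/L2 = -/GH/- → run G
t=45: L0/L1/L2 = -/GH/- → run G
t=46: L0/L1/L2 = -/GH/- → run G
t=47: L0/L1/L2 = -/GH/- → run G
t=48: L0/L1/L2 = -/GH/- → run G
t=49: L0/L1/L2 = -/H/- → run H

running at tick 39 = C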